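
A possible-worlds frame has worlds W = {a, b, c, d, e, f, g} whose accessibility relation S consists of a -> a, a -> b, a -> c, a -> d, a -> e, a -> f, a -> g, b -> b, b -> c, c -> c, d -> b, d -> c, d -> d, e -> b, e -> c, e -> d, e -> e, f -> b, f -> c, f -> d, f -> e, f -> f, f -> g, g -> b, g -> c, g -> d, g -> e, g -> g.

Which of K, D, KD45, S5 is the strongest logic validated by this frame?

Serial (axiom D): yes — every world has a successor (e.g. a S a).
Euclidean (axiom 5): no — a S b and a S d, but not b S d.
Transitive (axiom 4): yes — every two-step S-path is closed by a direct edge.
Reflexive (axiom T): yes — every world is S-related to itself.
So F validates K, D; KD45 would additionally require S to be Euclidean. The strongest is D.

D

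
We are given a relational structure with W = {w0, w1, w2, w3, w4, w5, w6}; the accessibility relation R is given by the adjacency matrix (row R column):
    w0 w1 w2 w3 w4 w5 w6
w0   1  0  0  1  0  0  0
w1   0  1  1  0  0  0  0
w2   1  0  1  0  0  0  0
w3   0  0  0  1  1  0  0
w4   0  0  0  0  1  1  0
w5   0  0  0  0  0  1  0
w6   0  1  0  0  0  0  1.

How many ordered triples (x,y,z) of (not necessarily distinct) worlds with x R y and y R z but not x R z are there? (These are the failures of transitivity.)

5

Enumerating: (w0,w3,w4), (w1,w2,w0), (w2,w0,w3), (w3,w4,w5), (w6,w1,w2).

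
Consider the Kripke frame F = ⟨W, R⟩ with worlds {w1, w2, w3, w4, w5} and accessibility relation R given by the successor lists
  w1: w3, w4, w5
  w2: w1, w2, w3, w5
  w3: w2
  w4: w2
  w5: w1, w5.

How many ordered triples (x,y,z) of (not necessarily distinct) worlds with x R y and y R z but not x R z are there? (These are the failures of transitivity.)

Enumerating: (w1,w3,w2), (w1,w4,w2), (w1,w5,w1), (w2,w1,w4), (w3,w2,w1), (w3,w2,w3), (w3,w2,w5), (w4,w2,w1), (w4,w2,w3), (w4,w2,w5), (w5,w1,w3), (w5,w1,w4).

12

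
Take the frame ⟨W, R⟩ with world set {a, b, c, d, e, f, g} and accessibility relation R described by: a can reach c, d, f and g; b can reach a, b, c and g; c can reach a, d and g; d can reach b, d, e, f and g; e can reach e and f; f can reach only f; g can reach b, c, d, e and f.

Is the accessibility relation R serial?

Yes

Serial: yes — every world has a successor (e.g. a R c).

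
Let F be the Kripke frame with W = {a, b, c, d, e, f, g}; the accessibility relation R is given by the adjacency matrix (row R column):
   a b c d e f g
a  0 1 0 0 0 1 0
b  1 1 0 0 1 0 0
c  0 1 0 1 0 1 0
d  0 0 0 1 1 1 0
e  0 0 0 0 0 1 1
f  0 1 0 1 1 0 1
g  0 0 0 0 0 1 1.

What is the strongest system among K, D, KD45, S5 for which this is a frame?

D

Serial (axiom D): yes — every world has a successor (e.g. a R b).
Euclidean (axiom 5): no — a R b and a R f, but not b R f.
Transitive (axiom 4): no — a R b and b R e, but not a R e.
Reflexive (axiom T): no — a is not related to itself.
So F validates K, D; KD45 would additionally require R to be Euclidean and transitive. The strongest is D.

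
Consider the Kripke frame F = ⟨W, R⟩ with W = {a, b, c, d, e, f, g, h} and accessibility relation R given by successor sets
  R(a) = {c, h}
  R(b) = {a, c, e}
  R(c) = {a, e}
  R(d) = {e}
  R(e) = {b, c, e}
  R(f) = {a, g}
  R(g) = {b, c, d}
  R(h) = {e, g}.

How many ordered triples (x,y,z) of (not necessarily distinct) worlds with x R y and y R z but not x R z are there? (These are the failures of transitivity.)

Enumerating: (a,c,a), (a,c,e), (a,h,e), (a,h,g), (b,a,h), (b,e,b), (c,a,c), (c,a,h), (c,e,b), (c,e,c), (d,e,b), (d,e,c), … and 17 more.
Total: 29.

29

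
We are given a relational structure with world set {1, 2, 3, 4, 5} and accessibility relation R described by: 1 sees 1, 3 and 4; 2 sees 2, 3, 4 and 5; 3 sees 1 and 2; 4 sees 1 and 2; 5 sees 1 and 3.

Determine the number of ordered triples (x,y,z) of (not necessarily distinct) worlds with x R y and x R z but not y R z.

Enumerating: (1,3,3), (1,3,4), (1,4,3), (1,4,4), (2,3,3), (2,3,4), (2,3,5), (2,4,3), (2,4,4), (2,4,5), (2,5,2), (2,5,4), (2,5,5), (3,1,2), (3,2,1), (4,1,2), (4,2,1), (5,3,3).

18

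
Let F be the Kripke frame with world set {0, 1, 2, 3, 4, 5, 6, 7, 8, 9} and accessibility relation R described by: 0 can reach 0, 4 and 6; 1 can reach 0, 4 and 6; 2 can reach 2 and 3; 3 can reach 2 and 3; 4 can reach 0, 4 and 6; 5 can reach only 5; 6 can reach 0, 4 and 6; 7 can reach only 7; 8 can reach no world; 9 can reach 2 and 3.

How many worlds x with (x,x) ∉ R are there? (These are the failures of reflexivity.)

Enumerating: 1, 8, 9.

3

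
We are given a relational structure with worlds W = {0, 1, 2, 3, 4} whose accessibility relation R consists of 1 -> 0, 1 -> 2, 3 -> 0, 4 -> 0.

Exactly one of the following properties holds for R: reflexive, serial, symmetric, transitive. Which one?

transitive

Reflexive: no — 0 is not related to itself.
Serial: no — 0 has no R-successor.
Symmetric: no — 1 R 0 but not 0 R 1.
Transitive: yes — every two-step R-path is closed by a direct edge.
Only transitive holds.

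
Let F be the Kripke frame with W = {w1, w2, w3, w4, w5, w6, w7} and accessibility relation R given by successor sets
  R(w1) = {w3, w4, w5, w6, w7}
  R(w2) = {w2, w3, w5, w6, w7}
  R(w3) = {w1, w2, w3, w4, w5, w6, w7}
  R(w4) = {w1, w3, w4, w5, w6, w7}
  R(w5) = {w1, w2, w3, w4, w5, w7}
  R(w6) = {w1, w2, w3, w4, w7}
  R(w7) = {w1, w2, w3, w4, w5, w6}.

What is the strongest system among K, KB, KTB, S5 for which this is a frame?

KB

Symmetric (axiom B): yes — every pair in R has its reverse in R.
Reflexive (axiom T): no — w1 is not related to itself.
Euclidean (axiom 5): no — w1 R w5 and w1 R w6, but not w5 R w6.
So F validates K, KB; KTB would additionally require R to be reflexive. The strongest is KB.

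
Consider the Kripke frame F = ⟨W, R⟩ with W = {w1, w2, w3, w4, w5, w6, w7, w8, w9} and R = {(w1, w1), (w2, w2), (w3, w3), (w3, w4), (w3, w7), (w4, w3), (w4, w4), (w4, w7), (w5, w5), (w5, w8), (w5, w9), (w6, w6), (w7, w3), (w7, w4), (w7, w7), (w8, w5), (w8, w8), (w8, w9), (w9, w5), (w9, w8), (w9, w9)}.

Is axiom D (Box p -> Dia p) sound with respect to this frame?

Yes

The schema D characterises exactly the serial frames.
Serial: yes — every world has a successor (e.g. w1 R w1).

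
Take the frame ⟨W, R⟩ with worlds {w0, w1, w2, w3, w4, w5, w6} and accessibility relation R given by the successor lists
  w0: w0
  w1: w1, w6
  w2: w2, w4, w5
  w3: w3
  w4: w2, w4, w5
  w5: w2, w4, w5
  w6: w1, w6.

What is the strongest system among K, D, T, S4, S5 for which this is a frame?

Serial (axiom D): yes — every world has a successor (e.g. w0 R w0).
Reflexive (axiom T): yes — every world is R-related to itself.
Transitive (axiom 4): yes — every two-step R-path is closed by a direct edge.
Euclidean (axiom 5): yes — any two successors of a common world are R-related.
So F validates K, D, T, S4, S5. The strongest is S5.

S5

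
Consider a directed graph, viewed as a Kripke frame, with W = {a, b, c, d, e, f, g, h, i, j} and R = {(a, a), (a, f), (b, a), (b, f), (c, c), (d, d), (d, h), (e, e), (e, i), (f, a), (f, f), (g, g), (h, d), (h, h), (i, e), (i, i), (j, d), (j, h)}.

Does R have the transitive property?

Yes

Transitive: yes — every two-step R-path is closed by a direct edge.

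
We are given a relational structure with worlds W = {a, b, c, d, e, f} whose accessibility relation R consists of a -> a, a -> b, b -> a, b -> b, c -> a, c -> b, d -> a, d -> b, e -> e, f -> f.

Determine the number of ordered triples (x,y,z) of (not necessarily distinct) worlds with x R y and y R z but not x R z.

R is transitive; there are no such tuples.

0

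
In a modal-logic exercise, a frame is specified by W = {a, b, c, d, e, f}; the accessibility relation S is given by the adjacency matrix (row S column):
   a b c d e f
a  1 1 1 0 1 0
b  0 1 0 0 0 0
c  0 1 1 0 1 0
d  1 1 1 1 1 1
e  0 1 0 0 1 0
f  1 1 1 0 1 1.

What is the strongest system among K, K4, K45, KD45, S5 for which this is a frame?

K4

Transitive (axiom 4): yes — every two-step S-path is closed by a direct edge.
Euclidean (axiom 5): no — a S b and a S c, but not b S c.
Serial (axiom D): yes — every world has a successor (e.g. a S a).
Reflexive (axiom T): yes — every world is S-related to itself.
So F validates K, K4; K45 would additionally require S to be Euclidean. The strongest is K4.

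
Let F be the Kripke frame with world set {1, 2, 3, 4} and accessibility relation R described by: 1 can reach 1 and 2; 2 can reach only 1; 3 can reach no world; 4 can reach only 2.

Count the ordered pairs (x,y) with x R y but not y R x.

1

Enumerating: (4,2).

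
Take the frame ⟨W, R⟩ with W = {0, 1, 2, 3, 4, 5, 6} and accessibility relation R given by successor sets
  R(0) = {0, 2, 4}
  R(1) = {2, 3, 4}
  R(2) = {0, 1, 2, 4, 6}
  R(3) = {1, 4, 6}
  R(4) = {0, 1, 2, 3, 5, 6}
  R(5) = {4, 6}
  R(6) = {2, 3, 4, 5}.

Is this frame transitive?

Transitive: no — 0 R 2 and 2 R 1, but not 0 R 1.

No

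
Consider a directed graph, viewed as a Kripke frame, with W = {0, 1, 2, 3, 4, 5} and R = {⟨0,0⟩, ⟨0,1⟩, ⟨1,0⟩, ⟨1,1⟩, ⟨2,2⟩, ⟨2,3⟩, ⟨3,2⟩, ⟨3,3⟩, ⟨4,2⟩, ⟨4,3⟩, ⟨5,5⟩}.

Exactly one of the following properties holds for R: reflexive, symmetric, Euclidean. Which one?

Euclidean

Reflexive: no — 4 is not related to itself.
Symmetric: no — 4 R 2 but not 2 R 4.
Euclidean: yes — any two successors of a common world are R-related.
Only Euclidean holds.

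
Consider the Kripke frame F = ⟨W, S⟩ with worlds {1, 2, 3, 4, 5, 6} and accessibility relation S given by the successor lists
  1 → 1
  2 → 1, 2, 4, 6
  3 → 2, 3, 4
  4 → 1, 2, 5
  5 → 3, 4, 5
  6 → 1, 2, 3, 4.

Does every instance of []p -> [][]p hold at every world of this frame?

The schema 4 characterises exactly the transitive frames.
Transitive: no — 2 S 4 and 4 S 5, but not 2 S 5.

No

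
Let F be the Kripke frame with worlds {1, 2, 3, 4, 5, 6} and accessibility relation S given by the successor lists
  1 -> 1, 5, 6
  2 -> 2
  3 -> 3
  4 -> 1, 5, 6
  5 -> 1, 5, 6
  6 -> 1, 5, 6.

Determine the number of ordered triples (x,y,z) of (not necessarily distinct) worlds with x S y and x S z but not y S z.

0

S is Euclidean; there are no such tuples.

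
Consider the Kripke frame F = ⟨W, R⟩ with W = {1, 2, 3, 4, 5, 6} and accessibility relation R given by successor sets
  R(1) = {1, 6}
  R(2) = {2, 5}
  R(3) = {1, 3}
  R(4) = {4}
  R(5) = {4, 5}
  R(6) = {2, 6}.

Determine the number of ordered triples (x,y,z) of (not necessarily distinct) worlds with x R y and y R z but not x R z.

Enumerating: (1,6,2), (2,5,4), (3,1,6), (6,2,5).

4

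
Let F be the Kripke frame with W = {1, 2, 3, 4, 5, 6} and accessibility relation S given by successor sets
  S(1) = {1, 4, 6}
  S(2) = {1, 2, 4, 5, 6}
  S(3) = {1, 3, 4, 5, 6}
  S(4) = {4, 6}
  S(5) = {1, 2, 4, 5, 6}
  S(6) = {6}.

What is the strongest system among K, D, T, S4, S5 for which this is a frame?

Serial (axiom D): yes — every world has a successor (e.g. 1 S 1).
Reflexive (axiom T): yes — every world is S-related to itself.
Transitive (axiom 4): no — 3 S 5 and 5 S 2, but not 3 S 2.
Euclidean (axiom 5): no — 1 S 6 and 1 S 4, but not 6 S 4.
So F validates K, D, T; S4 would additionally require S to be transitive. The strongest is T.

T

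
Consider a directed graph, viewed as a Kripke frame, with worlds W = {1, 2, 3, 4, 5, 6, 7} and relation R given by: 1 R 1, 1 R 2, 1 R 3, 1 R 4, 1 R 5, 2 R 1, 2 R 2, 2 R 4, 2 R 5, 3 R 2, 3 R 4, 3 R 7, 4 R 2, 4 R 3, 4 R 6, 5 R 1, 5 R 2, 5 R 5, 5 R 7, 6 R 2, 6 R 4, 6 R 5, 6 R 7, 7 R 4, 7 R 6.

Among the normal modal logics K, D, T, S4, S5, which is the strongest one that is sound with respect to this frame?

D

Serial (axiom D): yes — every world has a successor (e.g. 1 R 1).
Reflexive (axiom T): no — 3 is not related to itself.
Transitive (axiom 4): no — 1 R 3 and 3 R 7, but not 1 R 7.
Euclidean (axiom 5): no — 1 R 2 and 1 R 3, but not 2 R 3.
So F validates K, D; T would additionally require R to be reflexive. The strongest is D.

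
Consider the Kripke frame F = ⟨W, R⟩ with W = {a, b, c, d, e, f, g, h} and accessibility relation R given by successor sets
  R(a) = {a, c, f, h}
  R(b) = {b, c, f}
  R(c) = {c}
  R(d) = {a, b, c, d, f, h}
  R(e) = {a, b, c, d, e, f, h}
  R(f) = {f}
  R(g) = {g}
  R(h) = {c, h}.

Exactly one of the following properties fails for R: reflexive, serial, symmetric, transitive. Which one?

symmetric

Reflexive: yes — every world is R-related to itself.
Serial: yes — every world has a successor (e.g. a R a).
Symmetric: no — a R c but not c R a.
Transitive: yes — every two-step R-path is closed by a direct edge.
Only symmetric fails.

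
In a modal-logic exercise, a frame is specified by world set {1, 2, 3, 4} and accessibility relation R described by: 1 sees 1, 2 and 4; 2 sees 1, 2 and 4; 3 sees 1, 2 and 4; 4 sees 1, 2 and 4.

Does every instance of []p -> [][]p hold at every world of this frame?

Axiom 4 corresponds to the accessibility relation being transitive.
Transitive: yes — every two-step R-path is closed by a direct edge.

Yes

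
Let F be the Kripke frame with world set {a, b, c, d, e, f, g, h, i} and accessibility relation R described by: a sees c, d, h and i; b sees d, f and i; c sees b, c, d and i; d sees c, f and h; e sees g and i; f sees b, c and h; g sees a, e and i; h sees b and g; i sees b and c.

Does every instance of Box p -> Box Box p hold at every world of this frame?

No

By correspondence theory, 4 is valid on a frame iff R is transitive.
Transitive: no — a R c and c R b, but not a R b.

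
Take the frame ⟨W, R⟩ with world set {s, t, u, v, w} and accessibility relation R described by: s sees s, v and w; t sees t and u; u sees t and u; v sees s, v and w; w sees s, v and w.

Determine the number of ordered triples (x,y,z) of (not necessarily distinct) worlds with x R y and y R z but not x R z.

0

R is transitive; there are no such tuples.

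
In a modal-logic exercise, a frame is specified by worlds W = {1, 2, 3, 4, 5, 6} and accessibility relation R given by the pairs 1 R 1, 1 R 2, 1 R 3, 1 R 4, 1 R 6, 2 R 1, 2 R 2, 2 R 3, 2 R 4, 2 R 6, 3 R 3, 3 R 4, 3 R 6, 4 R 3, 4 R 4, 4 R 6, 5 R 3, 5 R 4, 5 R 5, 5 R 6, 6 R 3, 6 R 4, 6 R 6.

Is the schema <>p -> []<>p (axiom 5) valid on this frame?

No

By correspondence theory, 5 is valid on a frame iff R is Euclidean.
Euclidean: no — 1 R 3 and 1 R 2, but not 3 R 2.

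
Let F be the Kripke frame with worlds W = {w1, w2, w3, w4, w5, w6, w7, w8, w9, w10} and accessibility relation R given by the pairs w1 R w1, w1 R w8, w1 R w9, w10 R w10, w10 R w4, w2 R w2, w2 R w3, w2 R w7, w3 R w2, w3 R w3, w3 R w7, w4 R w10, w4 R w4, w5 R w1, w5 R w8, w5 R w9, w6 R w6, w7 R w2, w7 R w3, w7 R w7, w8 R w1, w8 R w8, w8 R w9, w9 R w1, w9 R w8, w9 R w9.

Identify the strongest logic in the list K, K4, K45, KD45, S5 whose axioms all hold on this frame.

KD45

Transitive (axiom 4): yes — every two-step R-path is closed by a direct edge.
Euclidean (axiom 5): yes — any two successors of a common world are R-related.
Serial (axiom D): yes — every world has a successor (e.g. w1 R w1).
Reflexive (axiom T): no — w5 is not related to itself.
So F validates K, K4, K45, KD45; S5 would additionally require R to be reflexive. The strongest is KD45.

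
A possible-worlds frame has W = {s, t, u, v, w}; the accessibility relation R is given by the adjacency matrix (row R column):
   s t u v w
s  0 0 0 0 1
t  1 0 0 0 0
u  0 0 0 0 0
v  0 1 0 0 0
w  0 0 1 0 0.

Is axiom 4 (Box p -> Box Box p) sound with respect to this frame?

No

By correspondence theory, 4 is valid on a frame iff R is transitive.
Transitive: no — s R w and w R u, but not s R u.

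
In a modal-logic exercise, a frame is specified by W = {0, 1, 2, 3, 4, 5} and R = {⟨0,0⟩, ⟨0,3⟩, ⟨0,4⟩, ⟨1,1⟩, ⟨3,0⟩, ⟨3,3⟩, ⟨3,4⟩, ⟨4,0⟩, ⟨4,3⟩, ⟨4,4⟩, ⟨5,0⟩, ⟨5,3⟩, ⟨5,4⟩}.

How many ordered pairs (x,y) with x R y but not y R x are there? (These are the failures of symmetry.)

3

Enumerating: (5,0), (5,3), (5,4).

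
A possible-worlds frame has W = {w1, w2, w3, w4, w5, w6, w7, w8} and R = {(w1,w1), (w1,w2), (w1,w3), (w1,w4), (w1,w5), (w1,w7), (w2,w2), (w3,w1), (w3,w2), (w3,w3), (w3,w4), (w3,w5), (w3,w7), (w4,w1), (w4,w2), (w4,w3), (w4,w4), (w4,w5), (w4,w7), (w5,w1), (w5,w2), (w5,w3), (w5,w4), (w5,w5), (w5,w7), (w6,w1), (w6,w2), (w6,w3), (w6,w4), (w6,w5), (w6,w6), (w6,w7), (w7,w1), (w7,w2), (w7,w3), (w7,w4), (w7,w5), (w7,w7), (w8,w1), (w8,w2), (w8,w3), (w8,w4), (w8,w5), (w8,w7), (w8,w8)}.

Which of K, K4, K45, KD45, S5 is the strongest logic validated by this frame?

K4

Transitive (axiom 4): yes — every two-step R-path is closed by a direct edge.
Euclidean (axiom 5): no — w1 R w2 and w1 R w3, but not w2 R w3.
Serial (axiom D): yes — every world has a successor (e.g. w1 R w1).
Reflexive (axiom T): yes — every world is R-related to itself.
So F validates K, K4; K45 would additionally require R to be Euclidean. The strongest is K4.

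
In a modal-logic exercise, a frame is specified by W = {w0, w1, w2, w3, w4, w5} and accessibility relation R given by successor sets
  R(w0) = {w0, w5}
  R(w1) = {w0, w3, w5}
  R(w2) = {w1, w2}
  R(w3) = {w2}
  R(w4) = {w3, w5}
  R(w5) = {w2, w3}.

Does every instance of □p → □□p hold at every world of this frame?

No

Axiom 4 corresponds to the accessibility relation being transitive.
Transitive: no — w0 R w5 and w5 R w2, but not w0 R w2.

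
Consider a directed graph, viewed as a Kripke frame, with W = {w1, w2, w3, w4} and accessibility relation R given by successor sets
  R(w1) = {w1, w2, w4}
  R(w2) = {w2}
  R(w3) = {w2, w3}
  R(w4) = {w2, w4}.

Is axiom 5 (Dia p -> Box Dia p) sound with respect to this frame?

No

The schema 5 characterises exactly the Euclidean frames.
Euclidean: no — w1 R w2 and w1 R w4, but not w2 R w4.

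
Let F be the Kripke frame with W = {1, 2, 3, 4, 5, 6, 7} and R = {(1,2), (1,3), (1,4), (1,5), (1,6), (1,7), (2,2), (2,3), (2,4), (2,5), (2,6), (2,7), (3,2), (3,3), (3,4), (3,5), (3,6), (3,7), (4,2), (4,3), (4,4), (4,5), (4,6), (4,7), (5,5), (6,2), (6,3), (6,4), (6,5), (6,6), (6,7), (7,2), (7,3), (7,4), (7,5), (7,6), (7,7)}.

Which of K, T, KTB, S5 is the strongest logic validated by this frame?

Reflexive (axiom T): no — 1 is not related to itself.
Symmetric (axiom B): no — 1 R 2 but not 2 R 1.
Euclidean (axiom 5): no — 1 R 5 and 1 R 2, but not 5 R 2.
So F validates K; T would additionally require R to be reflexive. The strongest is K.

K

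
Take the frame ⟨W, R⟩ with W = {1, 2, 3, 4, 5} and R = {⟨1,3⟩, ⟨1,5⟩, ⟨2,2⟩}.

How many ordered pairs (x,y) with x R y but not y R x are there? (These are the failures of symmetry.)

2

Enumerating: (1,3), (1,5).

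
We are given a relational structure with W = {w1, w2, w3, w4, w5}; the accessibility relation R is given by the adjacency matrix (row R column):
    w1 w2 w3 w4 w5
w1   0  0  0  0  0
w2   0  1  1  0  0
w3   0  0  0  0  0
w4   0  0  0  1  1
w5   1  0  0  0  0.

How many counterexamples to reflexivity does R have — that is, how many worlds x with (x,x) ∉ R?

Enumerating: w1, w3, w5.

3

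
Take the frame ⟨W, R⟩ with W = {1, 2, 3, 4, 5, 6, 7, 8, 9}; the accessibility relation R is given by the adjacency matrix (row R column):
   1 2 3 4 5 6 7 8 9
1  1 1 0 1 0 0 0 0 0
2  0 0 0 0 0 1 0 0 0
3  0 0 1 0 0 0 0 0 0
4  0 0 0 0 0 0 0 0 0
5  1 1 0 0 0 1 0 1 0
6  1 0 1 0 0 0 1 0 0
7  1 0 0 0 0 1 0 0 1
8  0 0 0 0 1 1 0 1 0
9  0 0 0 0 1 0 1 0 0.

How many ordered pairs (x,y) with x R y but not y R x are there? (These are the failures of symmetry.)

11

Enumerating: (1,2), (1,4), (2,6), (5,1), (5,2), (5,6), (6,1), (6,3), (7,1), (8,6), (9,5).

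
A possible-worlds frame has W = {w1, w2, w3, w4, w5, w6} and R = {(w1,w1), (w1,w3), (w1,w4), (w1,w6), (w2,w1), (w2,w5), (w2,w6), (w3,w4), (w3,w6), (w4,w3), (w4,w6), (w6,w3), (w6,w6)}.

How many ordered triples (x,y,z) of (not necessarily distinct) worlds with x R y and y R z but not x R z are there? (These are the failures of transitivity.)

Enumerating: (w2,w1,w3), (w2,w1,w4), (w2,w6,w3), (w3,w4,w3), (w3,w6,w3), (w4,w3,w4), (w6,w3,w4).

7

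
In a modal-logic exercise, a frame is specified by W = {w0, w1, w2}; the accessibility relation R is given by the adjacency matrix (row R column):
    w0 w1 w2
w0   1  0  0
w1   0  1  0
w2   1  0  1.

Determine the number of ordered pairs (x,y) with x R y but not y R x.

1

Enumerating: (w2,w0).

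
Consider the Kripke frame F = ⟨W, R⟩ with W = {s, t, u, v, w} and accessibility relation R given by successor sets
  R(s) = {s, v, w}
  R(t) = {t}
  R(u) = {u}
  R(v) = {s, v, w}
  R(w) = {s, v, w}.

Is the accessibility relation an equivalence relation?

Yes

Reflexive: yes — every world is R-related to itself.
Symmetric: yes — every pair in R has its reverse in R.
Transitive: yes — every two-step R-path is closed by a direct edge.
So R is an equivalence relation.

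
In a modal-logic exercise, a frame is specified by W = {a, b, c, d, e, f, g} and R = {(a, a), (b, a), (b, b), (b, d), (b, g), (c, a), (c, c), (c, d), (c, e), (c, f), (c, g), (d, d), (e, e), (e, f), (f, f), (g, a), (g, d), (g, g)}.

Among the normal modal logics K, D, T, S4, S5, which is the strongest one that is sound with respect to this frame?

S4

Serial (axiom D): yes — every world has a successor (e.g. a R a).
Reflexive (axiom T): yes — every world is R-related to itself.
Transitive (axiom 4): yes — every two-step R-path is closed by a direct edge.
Euclidean (axiom 5): no — b R a and b R d, but not a R d.
So F validates K, D, T, S4; S5 would additionally require R to be Euclidean. The strongest is S4.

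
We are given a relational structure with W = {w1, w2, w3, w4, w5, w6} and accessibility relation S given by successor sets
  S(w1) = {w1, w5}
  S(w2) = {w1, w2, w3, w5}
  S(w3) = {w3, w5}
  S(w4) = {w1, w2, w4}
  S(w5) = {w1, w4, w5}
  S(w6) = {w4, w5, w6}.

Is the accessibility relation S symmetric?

No

Symmetric: no — w2 S w1 but not w1 S w2.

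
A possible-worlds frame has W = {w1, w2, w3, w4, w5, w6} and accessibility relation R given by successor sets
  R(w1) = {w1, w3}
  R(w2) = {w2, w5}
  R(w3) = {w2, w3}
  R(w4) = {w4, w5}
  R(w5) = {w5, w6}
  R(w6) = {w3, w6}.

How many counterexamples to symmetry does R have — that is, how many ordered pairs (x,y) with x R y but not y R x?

Enumerating: (w1,w3), (w2,w5), (w3,w2), (w4,w5), (w5,w6), (w6,w3).

6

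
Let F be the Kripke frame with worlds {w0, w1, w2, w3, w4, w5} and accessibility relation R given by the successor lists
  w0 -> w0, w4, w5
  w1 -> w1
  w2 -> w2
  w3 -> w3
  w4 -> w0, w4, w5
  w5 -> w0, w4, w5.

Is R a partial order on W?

No

Reflexive: yes — every world is R-related to itself.
Transitive: yes — every two-step R-path is closed by a direct edge.
Antisymmetric: no — w0 R w4 and w4 R w0 with w0 ≠ w4.
So R is not a partial order.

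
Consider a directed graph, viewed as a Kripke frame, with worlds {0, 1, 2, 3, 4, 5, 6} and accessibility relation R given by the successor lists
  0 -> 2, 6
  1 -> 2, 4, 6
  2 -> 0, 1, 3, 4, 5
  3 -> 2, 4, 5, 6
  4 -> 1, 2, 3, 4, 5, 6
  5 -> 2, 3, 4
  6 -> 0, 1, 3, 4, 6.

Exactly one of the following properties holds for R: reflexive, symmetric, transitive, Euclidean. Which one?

symmetric

Reflexive: no — 0 is not related to itself.
Symmetric: yes — every pair in R has its reverse in R.
Transitive: no — 0 R 2 and 2 R 1, but not 0 R 1.
Euclidean: no — 0 R 2 and 0 R 6, but not 2 R 6.
Only symmetric holds.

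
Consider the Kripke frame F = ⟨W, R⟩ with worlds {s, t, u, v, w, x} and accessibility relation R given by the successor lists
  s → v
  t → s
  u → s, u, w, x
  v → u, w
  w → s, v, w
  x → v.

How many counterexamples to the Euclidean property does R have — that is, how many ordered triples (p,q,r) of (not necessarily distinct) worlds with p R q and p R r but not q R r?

Enumerating: (s,v,v), (t,s,s), (u,s,s), (u,s,u), (u,s,w), (u,s,x), (u,w,u), (u,w,x), (u,x,s), (u,x,u), (u,x,w), (u,x,x), (v,w,u), (w,s,s), (w,s,w), (w,v,s), (w,v,v), (x,v,v).

18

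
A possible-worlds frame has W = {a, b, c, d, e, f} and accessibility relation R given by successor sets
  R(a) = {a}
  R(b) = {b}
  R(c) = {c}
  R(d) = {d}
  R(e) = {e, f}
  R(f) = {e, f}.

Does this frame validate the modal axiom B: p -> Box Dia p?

By correspondence theory, B is valid on a frame iff R is symmetric.
Symmetric: yes — every pair in R has its reverse in R.

Yes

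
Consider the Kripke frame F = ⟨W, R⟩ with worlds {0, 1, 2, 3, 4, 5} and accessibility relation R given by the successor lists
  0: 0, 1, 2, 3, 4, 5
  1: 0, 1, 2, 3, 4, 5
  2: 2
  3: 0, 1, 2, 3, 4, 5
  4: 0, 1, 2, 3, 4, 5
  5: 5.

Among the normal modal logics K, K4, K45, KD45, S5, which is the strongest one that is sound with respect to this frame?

Transitive (axiom 4): yes — every two-step R-path is closed by a direct edge.
Euclidean (axiom 5): no — 0 R 2 and 0 R 1, but not 2 R 1.
Serial (axiom D): yes — every world has a successor (e.g. 0 R 0).
Reflexive (axiom T): yes — every world is R-related to itself.
So F validates K, K4; K45 would additionally require R to be Euclidean. The strongest is K4.

K4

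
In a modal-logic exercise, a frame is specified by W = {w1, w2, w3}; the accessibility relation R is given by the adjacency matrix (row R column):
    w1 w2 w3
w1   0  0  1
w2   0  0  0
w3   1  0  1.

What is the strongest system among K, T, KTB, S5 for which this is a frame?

Reflexive (axiom T): no — w1 is not related to itself.
Symmetric (axiom B): yes — every pair in R has its reverse in R.
Euclidean (axiom 5): no — w3 R w1 and w3 R w1, but not w1 R w1.
So F validates K; T would additionally require R to be reflexive. The strongest is K.

K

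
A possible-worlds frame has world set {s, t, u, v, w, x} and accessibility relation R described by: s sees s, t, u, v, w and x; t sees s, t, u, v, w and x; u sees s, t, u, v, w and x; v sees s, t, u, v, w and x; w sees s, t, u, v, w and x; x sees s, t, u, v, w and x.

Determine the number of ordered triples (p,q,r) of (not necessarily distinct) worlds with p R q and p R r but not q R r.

0

R is Euclidean; there are no such tuples.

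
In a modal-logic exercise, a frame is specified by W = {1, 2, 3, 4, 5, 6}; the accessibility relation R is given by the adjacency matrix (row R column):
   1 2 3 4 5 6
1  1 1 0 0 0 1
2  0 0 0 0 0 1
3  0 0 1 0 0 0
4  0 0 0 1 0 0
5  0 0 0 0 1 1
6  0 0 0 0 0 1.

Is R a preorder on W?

No

Reflexive: no — 2 is not related to itself.
Transitive: yes — every two-step R-path is closed by a direct edge.
So R is not a preorder.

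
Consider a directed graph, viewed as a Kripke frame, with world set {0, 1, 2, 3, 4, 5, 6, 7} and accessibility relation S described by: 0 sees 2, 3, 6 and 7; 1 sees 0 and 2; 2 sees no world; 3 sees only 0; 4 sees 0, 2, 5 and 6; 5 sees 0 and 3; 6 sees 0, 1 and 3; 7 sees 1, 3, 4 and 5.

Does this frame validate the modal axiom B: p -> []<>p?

No

Axiom B corresponds to the accessibility relation being symmetric.
Symmetric: no — 0 S 2 but not 2 S 0.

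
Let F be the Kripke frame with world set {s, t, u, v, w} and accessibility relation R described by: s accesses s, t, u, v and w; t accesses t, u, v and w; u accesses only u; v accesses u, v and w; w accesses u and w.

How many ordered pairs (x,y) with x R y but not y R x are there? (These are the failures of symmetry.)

10

Enumerating: (s,t), (s,u), (s,v), (s,w), (t,u), (t,v), (t,w), (v,u), (v,w), (w,u).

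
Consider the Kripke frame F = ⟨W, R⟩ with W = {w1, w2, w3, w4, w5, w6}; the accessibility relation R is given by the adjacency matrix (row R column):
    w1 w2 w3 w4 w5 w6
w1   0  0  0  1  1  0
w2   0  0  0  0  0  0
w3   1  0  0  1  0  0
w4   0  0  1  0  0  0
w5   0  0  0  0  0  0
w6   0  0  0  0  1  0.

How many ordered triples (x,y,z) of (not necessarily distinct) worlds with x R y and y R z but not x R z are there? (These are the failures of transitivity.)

Enumerating: (w1,w4,w3), (w3,w1,w5), (w3,w4,w3), (w4,w3,w1), (w4,w3,w4).

5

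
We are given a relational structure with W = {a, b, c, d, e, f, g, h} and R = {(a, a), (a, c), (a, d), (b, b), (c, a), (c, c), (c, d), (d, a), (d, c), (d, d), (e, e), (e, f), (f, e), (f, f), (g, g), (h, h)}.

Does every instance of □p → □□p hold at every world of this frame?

By correspondence theory, 4 is valid on a frame iff R is transitive.
Transitive: yes — every two-step R-path is closed by a direct edge.

Yes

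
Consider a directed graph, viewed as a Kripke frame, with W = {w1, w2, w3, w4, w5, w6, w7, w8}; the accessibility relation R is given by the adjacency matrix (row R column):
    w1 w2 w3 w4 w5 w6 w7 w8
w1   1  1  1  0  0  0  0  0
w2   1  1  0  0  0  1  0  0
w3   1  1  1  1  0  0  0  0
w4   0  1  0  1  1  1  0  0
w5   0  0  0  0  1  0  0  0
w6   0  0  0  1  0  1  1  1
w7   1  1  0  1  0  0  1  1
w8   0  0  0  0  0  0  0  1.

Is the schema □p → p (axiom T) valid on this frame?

Yes

Axiom T corresponds to the accessibility relation being reflexive.
Reflexive: yes — every world is R-related to itself.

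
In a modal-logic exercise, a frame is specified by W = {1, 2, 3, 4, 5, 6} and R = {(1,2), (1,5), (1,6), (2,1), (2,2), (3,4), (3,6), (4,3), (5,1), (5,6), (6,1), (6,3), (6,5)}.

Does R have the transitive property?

No

Transitive: no — 1 R 6 and 6 R 3, but not 1 R 3.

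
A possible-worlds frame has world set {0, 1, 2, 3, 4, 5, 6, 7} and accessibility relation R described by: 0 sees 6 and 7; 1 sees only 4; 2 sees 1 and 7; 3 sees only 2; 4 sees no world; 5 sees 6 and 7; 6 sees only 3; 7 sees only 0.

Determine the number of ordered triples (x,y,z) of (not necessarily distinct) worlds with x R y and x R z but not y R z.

Enumerating: (0,6,6), (0,6,7), (0,7,6), (0,7,7), (1,4,4), (2,1,1), (2,1,7), (2,7,1), (2,7,7), (3,2,2), (5,6,6), (5,6,7), (5,7,6), (5,7,7), (6,3,3), (7,0,0).

16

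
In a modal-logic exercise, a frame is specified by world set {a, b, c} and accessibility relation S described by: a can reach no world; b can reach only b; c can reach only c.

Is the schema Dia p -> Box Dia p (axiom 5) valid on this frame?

Axiom 5 corresponds to the accessibility relation being Euclidean.
Euclidean: yes — any two successors of a common world are S-related.

Yes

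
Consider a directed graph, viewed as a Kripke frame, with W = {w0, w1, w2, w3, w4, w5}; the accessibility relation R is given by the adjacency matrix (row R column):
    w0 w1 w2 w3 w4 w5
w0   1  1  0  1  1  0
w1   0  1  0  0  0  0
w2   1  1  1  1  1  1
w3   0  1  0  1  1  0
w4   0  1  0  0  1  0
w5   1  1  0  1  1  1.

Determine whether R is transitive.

Transitive: yes — every two-step R-path is closed by a direct edge.

Yes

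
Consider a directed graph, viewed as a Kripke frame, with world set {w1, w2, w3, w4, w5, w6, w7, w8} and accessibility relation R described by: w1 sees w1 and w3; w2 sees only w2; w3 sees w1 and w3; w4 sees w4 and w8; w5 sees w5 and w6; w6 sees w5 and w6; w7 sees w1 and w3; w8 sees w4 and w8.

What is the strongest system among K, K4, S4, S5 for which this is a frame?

K4

Transitive (axiom 4): yes — every two-step R-path is closed by a direct edge.
Reflexive (axiom T): no — w7 is not related to itself.
Euclidean (axiom 5): yes — any two successors of a common world are R-related.
So F validates K, K4; S4 would additionally require R to be reflexive. The strongest is K4.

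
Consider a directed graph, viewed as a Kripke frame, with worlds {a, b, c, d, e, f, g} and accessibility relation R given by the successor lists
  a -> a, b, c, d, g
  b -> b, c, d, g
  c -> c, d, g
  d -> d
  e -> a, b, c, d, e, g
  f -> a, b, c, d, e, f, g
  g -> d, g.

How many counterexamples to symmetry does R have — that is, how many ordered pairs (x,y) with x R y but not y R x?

Enumerating: (a,b), (a,c), (a,d), (a,g), (b,c), (b,d), (b,g), (c,d), (c,g), (e,a), (e,b), (e,c), … and 9 more.
Total: 21.

21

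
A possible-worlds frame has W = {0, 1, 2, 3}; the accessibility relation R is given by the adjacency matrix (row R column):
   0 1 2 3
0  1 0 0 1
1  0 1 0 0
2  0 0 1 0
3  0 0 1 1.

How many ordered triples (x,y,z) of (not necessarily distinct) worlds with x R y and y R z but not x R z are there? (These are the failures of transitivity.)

1

Enumerating: (0,3,2).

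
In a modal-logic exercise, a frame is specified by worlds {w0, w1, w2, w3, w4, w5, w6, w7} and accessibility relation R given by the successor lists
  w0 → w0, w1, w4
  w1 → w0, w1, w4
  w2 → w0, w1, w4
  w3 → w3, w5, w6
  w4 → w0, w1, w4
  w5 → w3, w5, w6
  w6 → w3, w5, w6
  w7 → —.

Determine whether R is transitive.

Yes

Transitive: yes — every two-step R-path is closed by a direct edge.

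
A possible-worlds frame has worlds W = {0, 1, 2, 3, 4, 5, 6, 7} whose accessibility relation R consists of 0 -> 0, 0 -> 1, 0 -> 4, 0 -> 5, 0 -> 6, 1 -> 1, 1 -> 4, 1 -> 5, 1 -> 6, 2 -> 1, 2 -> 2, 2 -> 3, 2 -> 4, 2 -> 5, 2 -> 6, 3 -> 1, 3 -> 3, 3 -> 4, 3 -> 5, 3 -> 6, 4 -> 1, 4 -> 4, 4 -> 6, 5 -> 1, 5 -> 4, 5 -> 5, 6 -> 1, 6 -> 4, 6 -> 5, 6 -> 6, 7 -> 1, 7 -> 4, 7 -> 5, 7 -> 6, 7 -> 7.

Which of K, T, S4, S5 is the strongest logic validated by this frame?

Reflexive (axiom T): yes — every world is R-related to itself.
Transitive (axiom 4): no — 4 R 1 and 1 R 5, but not 4 R 5.
Euclidean (axiom 5): no — 0 R 4 and 0 R 5, but not 4 R 5.
So F validates K, T; S4 would additionally require R to be transitive. The strongest is T.

T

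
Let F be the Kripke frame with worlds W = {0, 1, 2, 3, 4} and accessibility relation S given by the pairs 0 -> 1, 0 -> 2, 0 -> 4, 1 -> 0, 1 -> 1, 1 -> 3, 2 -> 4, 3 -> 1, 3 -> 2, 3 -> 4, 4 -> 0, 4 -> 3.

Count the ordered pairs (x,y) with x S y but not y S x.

3

Enumerating: (0,2), (2,4), (3,2).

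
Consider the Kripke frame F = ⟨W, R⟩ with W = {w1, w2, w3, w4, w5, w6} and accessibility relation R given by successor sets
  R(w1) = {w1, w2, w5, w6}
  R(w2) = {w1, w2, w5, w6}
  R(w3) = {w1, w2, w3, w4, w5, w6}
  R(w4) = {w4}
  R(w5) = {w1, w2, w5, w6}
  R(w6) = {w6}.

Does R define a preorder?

Yes

Reflexive: yes — every world is R-related to itself.
Transitive: yes — every two-step R-path is closed by a direct edge.
So R is a preorder.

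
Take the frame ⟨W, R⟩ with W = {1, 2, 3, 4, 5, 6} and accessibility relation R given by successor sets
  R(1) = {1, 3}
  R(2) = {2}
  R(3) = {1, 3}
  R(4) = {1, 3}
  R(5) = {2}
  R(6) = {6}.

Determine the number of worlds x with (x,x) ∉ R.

2

Enumerating: 4, 5.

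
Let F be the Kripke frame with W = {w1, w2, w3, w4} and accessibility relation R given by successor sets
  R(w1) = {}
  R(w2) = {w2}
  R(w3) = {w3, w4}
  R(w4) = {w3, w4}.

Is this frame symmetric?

Symmetric: yes — every pair in R has its reverse in R.

Yes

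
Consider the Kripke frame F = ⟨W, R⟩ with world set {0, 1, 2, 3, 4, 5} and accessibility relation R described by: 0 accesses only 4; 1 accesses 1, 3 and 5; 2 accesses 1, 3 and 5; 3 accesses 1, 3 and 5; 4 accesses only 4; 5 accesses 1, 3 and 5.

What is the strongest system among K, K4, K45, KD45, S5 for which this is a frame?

Transitive (axiom 4): yes — every two-step R-path is closed by a direct edge.
Euclidean (axiom 5): yes — any two successors of a common world are R-related.
Serial (axiom D): yes — every world has a successor (e.g. 0 R 4).
Reflexive (axiom T): no — 0 is not related to itself.
So F validates K, K4, K45, KD45; S5 would additionally require R to be reflexive. The strongest is KD45.

KD45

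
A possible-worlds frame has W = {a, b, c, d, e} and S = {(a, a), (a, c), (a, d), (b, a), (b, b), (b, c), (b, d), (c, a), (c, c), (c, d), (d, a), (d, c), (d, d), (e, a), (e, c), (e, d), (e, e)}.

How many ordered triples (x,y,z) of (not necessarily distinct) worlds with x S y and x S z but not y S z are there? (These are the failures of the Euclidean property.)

Enumerating: (b,a,b), (b,c,b), (b,d,b), (e,a,e), (e,c,e), (e,d,e).

6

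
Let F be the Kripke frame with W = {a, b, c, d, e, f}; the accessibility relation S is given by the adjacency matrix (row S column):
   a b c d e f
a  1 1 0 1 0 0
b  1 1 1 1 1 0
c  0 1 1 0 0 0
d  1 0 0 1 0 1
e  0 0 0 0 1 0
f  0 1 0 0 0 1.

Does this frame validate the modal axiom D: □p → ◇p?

By correspondence theory, D is valid on a frame iff S is serial.
Serial: yes — every world has a successor (e.g. a S a).

Yes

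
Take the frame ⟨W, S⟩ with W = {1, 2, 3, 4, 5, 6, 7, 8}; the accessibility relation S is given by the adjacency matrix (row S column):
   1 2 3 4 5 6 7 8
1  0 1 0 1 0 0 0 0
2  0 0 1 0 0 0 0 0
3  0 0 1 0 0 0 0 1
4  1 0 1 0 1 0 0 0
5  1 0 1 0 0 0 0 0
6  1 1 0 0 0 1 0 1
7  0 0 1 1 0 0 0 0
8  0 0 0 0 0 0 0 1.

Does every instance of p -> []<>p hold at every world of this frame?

No

By correspondence theory, B is valid on a frame iff S is symmetric.
Symmetric: no — 1 S 2 but not 2 S 1.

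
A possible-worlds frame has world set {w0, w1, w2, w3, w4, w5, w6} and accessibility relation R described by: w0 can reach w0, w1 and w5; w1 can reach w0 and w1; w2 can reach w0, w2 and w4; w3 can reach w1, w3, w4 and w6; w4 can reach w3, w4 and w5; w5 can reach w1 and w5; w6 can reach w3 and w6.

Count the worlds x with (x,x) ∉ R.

R is reflexive; there are no such worlds.

0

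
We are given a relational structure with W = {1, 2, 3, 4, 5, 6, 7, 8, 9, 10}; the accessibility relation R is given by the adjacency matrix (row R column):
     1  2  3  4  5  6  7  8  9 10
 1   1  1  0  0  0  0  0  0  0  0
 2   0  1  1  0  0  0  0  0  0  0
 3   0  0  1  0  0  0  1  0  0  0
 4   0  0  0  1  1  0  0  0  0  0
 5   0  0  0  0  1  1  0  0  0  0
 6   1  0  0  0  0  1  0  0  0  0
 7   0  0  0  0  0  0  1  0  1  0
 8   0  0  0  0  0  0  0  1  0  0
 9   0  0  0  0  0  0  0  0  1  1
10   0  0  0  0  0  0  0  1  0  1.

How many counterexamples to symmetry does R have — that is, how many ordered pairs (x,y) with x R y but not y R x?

9

Enumerating: (1,2), (10,8), (2,3), (3,7), (4,5), (5,6), (6,1), (7,9), (9,10).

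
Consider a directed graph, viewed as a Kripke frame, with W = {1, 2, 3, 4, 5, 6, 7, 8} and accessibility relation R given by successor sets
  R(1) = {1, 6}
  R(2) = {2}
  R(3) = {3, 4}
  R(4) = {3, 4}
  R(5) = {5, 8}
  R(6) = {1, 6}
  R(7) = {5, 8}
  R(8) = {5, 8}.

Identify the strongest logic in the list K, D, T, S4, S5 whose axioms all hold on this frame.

D

Serial (axiom D): yes — every world has a successor (e.g. 1 R 1).
Reflexive (axiom T): no — 7 is not related to itself.
Transitive (axiom 4): yes — every two-step R-path is closed by a direct edge.
Euclidean (axiom 5): yes — any two successors of a common world are R-related.
So F validates K, D; T would additionally require R to be reflexive. The strongest is D.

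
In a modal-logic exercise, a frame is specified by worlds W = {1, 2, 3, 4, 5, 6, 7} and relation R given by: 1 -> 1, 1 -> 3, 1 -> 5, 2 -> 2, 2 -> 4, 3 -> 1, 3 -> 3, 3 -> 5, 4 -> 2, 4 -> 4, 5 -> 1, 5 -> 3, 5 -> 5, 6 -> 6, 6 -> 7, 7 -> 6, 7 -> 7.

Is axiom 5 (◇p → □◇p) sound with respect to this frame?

The schema 5 characterises exactly the Euclidean frames.
Euclidean: yes — any two successors of a common world are R-related.

Yes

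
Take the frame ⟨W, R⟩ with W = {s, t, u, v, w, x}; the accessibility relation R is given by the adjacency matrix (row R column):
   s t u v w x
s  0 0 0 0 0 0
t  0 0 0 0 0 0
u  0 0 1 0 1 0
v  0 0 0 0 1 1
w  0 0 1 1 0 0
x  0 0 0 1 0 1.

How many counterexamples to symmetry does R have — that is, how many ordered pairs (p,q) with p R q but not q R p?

R is symmetric; there are no such tuples.

0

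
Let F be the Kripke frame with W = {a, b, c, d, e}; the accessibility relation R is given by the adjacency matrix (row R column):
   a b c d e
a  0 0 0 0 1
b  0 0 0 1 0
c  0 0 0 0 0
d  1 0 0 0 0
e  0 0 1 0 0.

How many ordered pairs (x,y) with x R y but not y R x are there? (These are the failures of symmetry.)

Enumerating: (a,e), (b,d), (d,a), (e,c).

4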